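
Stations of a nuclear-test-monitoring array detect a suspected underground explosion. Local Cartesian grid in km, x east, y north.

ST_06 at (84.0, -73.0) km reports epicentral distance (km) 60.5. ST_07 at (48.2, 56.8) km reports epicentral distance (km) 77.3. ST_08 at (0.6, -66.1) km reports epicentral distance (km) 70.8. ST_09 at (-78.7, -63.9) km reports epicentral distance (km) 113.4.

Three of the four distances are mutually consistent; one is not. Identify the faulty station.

Solve using three stations at a time. Using ST_06, ST_07, ST_08 (subtract circle equations pairwise → linear system) gives (x, y) ≈ (54.5, -20.2).
Distances from that point to each station vs reported:
  ST_06: calculated 60.5 vs reported 60.5 → residual 0.0 km
  ST_07: calculated 77.3 vs reported 77.3 → residual 0.0 km
  ST_08: calculated 70.8 vs reported 70.8 → residual 0.0 km
  ST_09: calculated 140.2 vs reported 113.4 → residual 26.8 km
ST_06, ST_07, ST_08 are mutually consistent (residuals ≈ 0); ST_09 is off by 26.8 km.

ST_09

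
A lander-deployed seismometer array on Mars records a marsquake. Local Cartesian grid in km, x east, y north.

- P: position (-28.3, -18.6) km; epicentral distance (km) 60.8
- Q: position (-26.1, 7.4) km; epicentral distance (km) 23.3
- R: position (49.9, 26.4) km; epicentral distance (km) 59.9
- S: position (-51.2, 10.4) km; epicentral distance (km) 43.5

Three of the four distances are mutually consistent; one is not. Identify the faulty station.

P

Solve using three stations at a time. Using Q, R, S (subtract circle equations pairwise → linear system) gives (x, y) ≈ (-9.9, 24.2).
Distances from that point to each station vs reported:
  P: calculated 46.5 vs reported 60.8 → residual 14.3 km
  Q: calculated 23.3 vs reported 23.3 → residual 0.0 km
  R: calculated 59.9 vs reported 59.9 → residual 0.0 km
  S: calculated 43.5 vs reported 43.5 → residual 0.0 km
Q, R, S are mutually consistent (residuals ≈ 0); P is off by 14.3 km.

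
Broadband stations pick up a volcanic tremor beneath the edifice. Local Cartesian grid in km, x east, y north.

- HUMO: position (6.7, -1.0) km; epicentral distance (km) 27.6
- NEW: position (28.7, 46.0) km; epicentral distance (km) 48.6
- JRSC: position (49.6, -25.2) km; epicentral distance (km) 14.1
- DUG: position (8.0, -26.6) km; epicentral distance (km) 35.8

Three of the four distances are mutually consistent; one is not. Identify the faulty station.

Solve using three stations at a time. Using HUMO, NEW, DUG (subtract circle equations pairwise → linear system) gives (x, y) ≈ (34.3, -2.3).
Distances from that point to each station vs reported:
  HUMO: calculated 27.6 vs reported 27.6 → residual 0.0 km
  NEW: calculated 48.6 vs reported 48.6 → residual 0.0 km
  JRSC: calculated 27.6 vs reported 14.1 → residual 13.5 km
  DUG: calculated 35.8 vs reported 35.8 → residual 0.0 km
HUMO, NEW, DUG are mutually consistent (residuals ≈ 0); JRSC is off by 13.5 km.

JRSC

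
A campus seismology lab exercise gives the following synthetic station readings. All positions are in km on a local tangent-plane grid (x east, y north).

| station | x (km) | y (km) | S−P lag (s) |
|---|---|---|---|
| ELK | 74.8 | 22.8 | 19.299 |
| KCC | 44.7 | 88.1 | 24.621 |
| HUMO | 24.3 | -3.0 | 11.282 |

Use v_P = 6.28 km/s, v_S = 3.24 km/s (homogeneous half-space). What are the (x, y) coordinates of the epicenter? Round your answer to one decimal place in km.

Distance from S−P lag: d = Δt · v_P v_S / (v_P − v_S) = Δt · (6.28·3.24)/(6.28−3.24) ≈ 6.6932·Δt.
So d_ELK = 129.17, d_KCC = 164.79, d_HUMO = 75.51 km.
Circle about each station: (x − 74.8)² + (y − 22.8)² = 129.17²; (x − 44.7)² + (y − 88.1)² = 164.79²; (x − 24.3)² + (y + 3.0)² = 75.51².
Subtracting pairs of circle equations eliminates x²+y² and gives linear equations (the radical axes):
-60.2 x + 130.6 y = -6826.04
-101.0 x − 51.6 y = 5467.74
Solving the 2×2 system: x ≈ -22.2, y ≈ -62.5 km.

-22.2 km east, -62.5 km north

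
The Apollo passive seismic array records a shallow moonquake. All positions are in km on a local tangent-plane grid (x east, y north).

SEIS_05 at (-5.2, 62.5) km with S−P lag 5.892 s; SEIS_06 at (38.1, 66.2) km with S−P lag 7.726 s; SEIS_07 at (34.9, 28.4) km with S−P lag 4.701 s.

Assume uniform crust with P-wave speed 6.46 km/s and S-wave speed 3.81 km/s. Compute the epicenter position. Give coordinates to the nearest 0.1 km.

-3.6 km east, 7.8 km north

Distance from S−P lag: d = Δt · v_P v_S / (v_P − v_S) = Δt · (6.46·3.81)/(6.46−3.81) ≈ 9.2878·Δt.
So d_SEIS_05 = 54.72, d_SEIS_06 = 71.76, d_SEIS_07 = 43.66 km.
Circle about each station: (x + 5.2)² + (y − 62.5)² = 54.72²; (x − 38.1)² + (y − 66.2)² = 71.76²; (x − 34.9)² + (y − 28.4)² = 43.66².
Subtracting pairs of circle equations eliminates x²+y² and gives linear equations (the radical axes):
86.6 x + 7.4 y = -254.46
80.2 x − 68.2 y = -820.64
Solving the 2×2 system: x ≈ -3.6, y ≈ 7.8 km.
Check against SEIS_05 (with the unrounded x, y): √((x + 5.2)²+(y − 62.5)²) = 54.73 ≈ 54.72 km. ✓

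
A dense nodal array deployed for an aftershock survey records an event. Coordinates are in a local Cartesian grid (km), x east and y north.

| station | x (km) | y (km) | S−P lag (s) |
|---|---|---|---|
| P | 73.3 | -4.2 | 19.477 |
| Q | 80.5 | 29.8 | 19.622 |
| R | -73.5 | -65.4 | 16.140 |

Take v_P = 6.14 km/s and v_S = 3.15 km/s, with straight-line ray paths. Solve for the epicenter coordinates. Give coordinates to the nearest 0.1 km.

Distance from S−P lag: d = Δt · v_P v_S / (v_P − v_S) = Δt · (6.14·3.15)/(6.14−3.15) ≈ 6.4686·Δt.
So d_P = 125.99, d_Q = 126.93, d_R = 104.40 km.
Circle about each station: (x − 73.3)² + (y + 4.2)² = 125.99²; (x − 80.5)² + (y − 29.8)² = 126.93²; (x + 73.5)² + (y + 65.4)² = 104.40².
Subtracting pairs of circle equations eliminates x²+y² and gives linear equations (the radical axes):
14.4 x + 68.0 y = 1740.02
-293.6 x − 122.4 y = 9263.00
Solving the 2×2 system: x ≈ -46.3, y ≈ 35.4 km.

x ≈ -46.3 km, y ≈ 35.4 km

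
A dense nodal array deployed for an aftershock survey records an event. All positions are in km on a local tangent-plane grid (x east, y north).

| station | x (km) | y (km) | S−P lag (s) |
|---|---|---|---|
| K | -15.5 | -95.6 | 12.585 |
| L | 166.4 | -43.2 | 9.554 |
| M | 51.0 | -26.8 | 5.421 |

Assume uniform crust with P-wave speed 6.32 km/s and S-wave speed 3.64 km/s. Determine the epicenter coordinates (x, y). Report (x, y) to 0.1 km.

85.7 km east, -57.8 km north

Distance from S−P lag: d = Δt · v_P v_S / (v_P − v_S) = Δt · (6.32·3.64)/(6.32−3.64) ≈ 8.5839·Δt.
So d_K = 108.03, d_L = 82.01, d_M = 46.53 km.
Circle about each station: (x + 15.5)² + (y + 95.6)² = 108.03²; (x − 166.4)² + (y + 43.2)² = 82.01²; (x − 51.0)² + (y + 26.8)² = 46.53².
Subtracting pairs of circle equations eliminates x²+y² and gives linear equations (the radical axes):
363.8 x + 104.8 y = 25120.43
133.0 x + 137.6 y = 3445.07
Solving the 2×2 system: x ≈ 85.7, y ≈ -57.8 km.
Check against K (with the unrounded x, y): √((x + 15.5)²+(y + 95.6)²) = 108.03 ≈ 108.03 km. ✓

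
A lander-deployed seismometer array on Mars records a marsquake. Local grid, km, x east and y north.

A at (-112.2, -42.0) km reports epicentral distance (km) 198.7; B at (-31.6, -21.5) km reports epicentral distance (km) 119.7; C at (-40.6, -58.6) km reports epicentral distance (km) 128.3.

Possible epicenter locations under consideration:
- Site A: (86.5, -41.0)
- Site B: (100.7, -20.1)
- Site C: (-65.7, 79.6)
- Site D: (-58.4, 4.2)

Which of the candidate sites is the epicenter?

Site A

For each candidate, compare |candidate − station| to the reported distance:
Site A: residuals A 0.0, B 0.0, C 0.0 → max 0.0 km
Site B: residuals A 15.3, B 12.6, C 18.2 → max 18.2 km
Site C: residuals A 68.5, B 13.0, C 12.2 → max 68.5 km
Site D: residuals A 127.8, B 82.6, C 63.0 → max 127.8 km
Only Site A has all residuals ≈ 0.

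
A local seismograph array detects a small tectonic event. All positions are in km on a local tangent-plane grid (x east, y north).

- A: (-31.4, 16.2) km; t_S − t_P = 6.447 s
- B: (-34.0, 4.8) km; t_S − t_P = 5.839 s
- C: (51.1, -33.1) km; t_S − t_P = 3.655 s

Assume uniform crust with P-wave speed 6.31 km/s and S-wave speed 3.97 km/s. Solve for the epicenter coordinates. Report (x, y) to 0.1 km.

Distance from S−P lag: d = Δt · v_P v_S / (v_P − v_S) = Δt · (6.31·3.97)/(6.31−3.97) ≈ 10.7054·Δt.
So d_A = 69.02, d_B = 62.51, d_C = 39.13 km.
Circle about each station: (x + 31.4)² + (y − 16.2)² = 69.02²; (x + 34.0)² + (y − 4.8)² = 62.51²; (x − 51.1)² + (y + 33.1)² = 39.13².
Subtracting pairs of circle equations eliminates x²+y² and gives linear equations (the radical axes):
-5.2 x − 22.8 y = 786.90
165.0 x − 98.6 y = 5691.02
Solving the 2×2 system: x ≈ 12.2, y ≈ -37.3 km.
Check against A (with the unrounded x, y): √((x + 31.4)²+(y − 16.2)²) = 69.02 ≈ 69.02 km. ✓

x ≈ 12.2 km, y ≈ -37.3 km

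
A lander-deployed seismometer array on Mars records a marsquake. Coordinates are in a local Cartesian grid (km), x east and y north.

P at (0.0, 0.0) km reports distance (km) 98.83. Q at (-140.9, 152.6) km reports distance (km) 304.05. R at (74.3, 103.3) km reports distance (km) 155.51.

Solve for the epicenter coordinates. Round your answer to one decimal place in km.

(84.1, -51.9)

Circle about each station: x² + y² = 98.83²; (x + 140.9)² + (y − 152.6)² = 304.05²; (x − 74.3)² + (y − 103.3)² = 155.51².
Subtracting the P equation from the Q and R equations removes the quadratic terms:
-281.8 x + 305.2 y = -39539.46
148.6 x + 206.6 y = 1775.39
Solving the 2×2 system: x ≈ 84.1, y ≈ -51.9 km.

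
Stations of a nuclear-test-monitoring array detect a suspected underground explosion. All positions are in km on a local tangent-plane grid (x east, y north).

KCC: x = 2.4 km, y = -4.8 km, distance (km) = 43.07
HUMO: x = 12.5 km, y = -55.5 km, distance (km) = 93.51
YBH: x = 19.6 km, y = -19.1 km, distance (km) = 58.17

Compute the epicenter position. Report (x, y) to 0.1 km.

x ≈ 8.0 km, y ≈ 37.9 km

Circle about each station: (x − 2.4)² + (y + 4.8)² = 43.07²; (x − 12.5)² + (y + 55.5)² = 93.51²; (x − 19.6)² + (y + 19.1)² = 58.17².
Subtracting the KCC equation from the HUMO and YBH equations removes the quadratic terms:
20.2 x − 101.4 y = -3681.40
34.4 x − 28.6 y = -808.55
Solving the 2×2 system: x ≈ 8.0, y ≈ 37.9 km.
Check against KCC (with the unrounded x, y): √((x − 2.4)²+(y + 4.8)²) = 43.07 ≈ 43.07 km. ✓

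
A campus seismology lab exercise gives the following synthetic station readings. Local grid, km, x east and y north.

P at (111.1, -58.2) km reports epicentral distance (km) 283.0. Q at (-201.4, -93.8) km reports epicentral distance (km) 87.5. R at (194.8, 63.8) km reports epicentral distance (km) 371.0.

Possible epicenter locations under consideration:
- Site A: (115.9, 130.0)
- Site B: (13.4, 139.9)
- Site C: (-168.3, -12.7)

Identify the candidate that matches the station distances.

Site C

For each candidate, compare |candidate − station| to the reported distance:
Site A: residuals P 94.7, Q 300.8, R 268.0 → max 300.8 km
Site B: residuals P 62.1, Q 229.9, R 174.3 → max 229.9 km
Site C: residuals P 0.1, Q 0.1, R 0.1 → max 0.1 km
Only Site C has all residuals ≈ 0.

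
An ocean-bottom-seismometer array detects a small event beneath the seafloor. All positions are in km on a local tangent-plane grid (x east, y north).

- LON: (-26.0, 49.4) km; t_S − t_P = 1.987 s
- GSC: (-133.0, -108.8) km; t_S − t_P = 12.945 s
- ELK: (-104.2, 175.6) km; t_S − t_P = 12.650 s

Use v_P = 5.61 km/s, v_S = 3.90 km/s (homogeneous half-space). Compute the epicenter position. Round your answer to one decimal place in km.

(-38.9, 27.5)

Distance from S−P lag: d = Δt · v_P v_S / (v_P − v_S) = Δt · (5.61·3.90)/(5.61−3.90) ≈ 12.7947·Δt.
So d_LON = 25.42, d_GSC = 165.63, d_ELK = 161.85 km.
Circle about each station: (x + 26.0)² + (y − 49.4)² = 25.42²; (x + 133.0)² + (y + 108.8)² = 165.63²; (x + 104.2)² + (y − 175.6)² = 161.85².
Subtracting pairs of circle equations eliminates x²+y² and gives linear equations (the radical axes):
-214.0 x − 316.4 y = -377.04
-156.4 x + 252.4 y = 13027.39
Solving the 2×2 system: x ≈ -38.9, y ≈ 27.5 km.
Check against LON (with the unrounded x, y): √((x + 26.0)²+(y − 49.4)²) = 25.41 ≈ 25.42 km. ✓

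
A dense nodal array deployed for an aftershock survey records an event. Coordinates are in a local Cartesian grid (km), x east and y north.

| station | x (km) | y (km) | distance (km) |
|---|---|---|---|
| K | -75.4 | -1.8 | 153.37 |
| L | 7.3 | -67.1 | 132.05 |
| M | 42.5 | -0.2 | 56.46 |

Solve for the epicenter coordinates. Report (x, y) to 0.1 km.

Circle about each station: (x + 75.4)² + (y + 1.8)² = 153.37²; (x − 7.3)² + (y + 67.1)² = 132.05²; (x − 42.5)² + (y + 0.2)² = 56.46².
Subtracting the K equation from the L and M equations removes the quadratic terms:
165.4 x − 130.6 y = 4952.45
235.8 x + 3.2 y = 16452.52
Solving the 2×2 system: x ≈ 69.1, y ≈ 49.6 km.

69.1 km east, 49.6 km north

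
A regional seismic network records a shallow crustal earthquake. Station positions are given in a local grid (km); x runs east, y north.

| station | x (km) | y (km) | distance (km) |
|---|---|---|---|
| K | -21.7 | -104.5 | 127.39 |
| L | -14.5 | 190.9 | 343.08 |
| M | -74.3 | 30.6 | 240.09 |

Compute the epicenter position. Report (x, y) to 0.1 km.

(102.8, -131.5)

Circle about each station: (x + 21.7)² + (y + 104.5)² = 127.39²; (x + 14.5)² + (y − 190.9)² = 343.08²; (x + 74.3)² + (y − 30.6)² = 240.09².
Subtracting the K equation from the L and M equations removes the quadratic terms:
14.4 x + 590.8 y = -76213.75
-105.2 x + 270.2 y = -46349.29
Solving the 2×2 system: x ≈ 102.8, y ≈ -131.5 km.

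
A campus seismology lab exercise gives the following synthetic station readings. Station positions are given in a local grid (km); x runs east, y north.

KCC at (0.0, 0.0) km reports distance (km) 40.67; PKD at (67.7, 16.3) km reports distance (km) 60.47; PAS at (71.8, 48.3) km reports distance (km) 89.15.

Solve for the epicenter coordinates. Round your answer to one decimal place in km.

28.1 km east, -29.4 km north

Circle about each station: x² + y² = 40.67²; (x − 67.7)² + (y − 16.3)² = 60.47²; (x − 71.8)² + (y − 48.3)² = 89.15².
Subtracting the KCC equation from the PKD and PAS equations removes the quadratic terms:
135.4 x + 32.6 y = 2846.41
143.6 x + 96.6 y = 1194.46
Solving the 2×2 system: x ≈ 28.1, y ≈ -29.4 km.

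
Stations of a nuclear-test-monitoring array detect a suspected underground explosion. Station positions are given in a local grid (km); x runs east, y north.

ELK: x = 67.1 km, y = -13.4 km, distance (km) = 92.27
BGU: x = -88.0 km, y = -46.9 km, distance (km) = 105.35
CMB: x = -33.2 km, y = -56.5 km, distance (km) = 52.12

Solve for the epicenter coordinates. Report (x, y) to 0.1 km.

Circle about each station: (x − 67.1)² + (y + 13.4)² = 92.27²; (x + 88.0)² + (y + 46.9)² = 105.35²; (x + 33.2)² + (y + 56.5)² = 52.12².
Subtracting the ELK equation from the BGU and CMB equations removes the quadratic terms:
-310.2 x − 67.0 y = 2676.77
-200.6 x − 86.2 y = 5409.78
Solving the 2×2 system: x ≈ 9.9, y ≈ -85.8 km.

x ≈ 9.9 km, y ≈ -85.8 km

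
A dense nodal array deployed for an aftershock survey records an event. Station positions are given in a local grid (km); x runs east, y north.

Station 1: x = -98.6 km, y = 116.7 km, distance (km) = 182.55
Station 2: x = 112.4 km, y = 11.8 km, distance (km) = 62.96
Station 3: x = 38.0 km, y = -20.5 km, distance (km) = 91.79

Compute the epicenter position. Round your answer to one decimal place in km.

Circle about each station: (x + 98.6)² + (y − 116.7)² = 182.55²; (x − 112.4)² + (y − 11.8)² = 62.96²; (x − 38.0)² + (y + 20.5)² = 91.79².
Subtracting pairs of circle equations eliminates x²+y² and gives linear equations (the radical axes):
422.0 x − 209.8 y = 18792.69
273.2 x − 274.4 y = 3422.50
Solving the 2×2 system: x ≈ 75.9, y ≈ 63.1 km.

(75.9, 63.1)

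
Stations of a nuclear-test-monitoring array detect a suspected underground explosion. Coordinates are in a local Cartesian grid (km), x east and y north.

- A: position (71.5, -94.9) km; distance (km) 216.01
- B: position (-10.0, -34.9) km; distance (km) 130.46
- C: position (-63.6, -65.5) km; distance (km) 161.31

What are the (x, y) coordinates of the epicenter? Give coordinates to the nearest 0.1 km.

x ≈ -34.7 km, y ≈ 93.2 km

Circle about each station: (x − 71.5)² + (y + 94.9)² = 216.01²; (x + 10.0)² + (y + 34.9)² = 130.46²; (x + 63.6)² + (y + 65.5)² = 161.31².
Subtracting the A equation from the B and C equations removes the quadratic terms:
-163.0 x + 120.0 y = 16840.26
-270.2 x + 58.8 y = 14856.35
Solving the 2×2 system: x ≈ -34.7, y ≈ 93.2 km.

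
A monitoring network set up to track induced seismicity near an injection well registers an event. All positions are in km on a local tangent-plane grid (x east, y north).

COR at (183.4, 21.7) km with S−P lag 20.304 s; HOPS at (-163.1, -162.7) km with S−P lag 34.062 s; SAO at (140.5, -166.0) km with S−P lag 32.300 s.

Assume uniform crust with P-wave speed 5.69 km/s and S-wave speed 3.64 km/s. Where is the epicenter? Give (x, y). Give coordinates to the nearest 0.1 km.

Distance from S−P lag: d = Δt · v_P v_S / (v_P − v_S) = Δt · (5.69·3.64)/(5.69−3.64) ≈ 10.1032·Δt.
So d_COR = 205.14, d_HOPS = 344.14, d_SAO = 326.33 km.
Circle about each station: (x − 183.4)² + (y − 21.7)² = 205.14²; (x + 163.1)² + (y + 162.7)² = 344.14²; (x − 140.5)² + (y + 166.0)² = 326.33².
Subtracting the COR equation from the HOPS and SAO equations removes the quadratic terms:
-693.0 x − 368.8 y = -57383.47
-85.8 x − 375.4 y = -51219.05
Solving the 2×2 system: x ≈ 11.6, y ≈ 133.8 km.

x ≈ 11.6 km, y ≈ 133.8 km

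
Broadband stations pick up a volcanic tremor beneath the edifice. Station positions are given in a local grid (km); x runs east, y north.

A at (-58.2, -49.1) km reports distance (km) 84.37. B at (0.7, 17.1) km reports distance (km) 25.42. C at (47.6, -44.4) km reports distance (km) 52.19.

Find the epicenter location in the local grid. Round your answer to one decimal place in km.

13.6 km east, -4.8 km north

Circle about each station: (x + 58.2)² + (y + 49.1)² = 84.37²; (x − 0.7)² + (y − 17.1)² = 25.42²; (x − 47.6)² + (y + 44.4)² = 52.19².
Subtracting pairs of circle equations eliminates x²+y² and gives linear equations (the radical axes):
117.8 x + 132.4 y = 966.97
211.6 x + 9.4 y = 2833.57
Solving the 2×2 system: x ≈ 13.6, y ≈ -4.8 km.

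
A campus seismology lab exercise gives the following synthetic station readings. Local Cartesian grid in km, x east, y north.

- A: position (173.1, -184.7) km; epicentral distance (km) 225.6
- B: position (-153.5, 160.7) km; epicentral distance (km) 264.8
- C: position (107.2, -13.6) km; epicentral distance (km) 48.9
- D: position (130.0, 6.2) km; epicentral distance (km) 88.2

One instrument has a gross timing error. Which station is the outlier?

D

Solve using three stations at a time. Using A, B, C (subtract circle equations pairwise → linear system) gives (x, y) ≈ (67.3, 14.5).
Distances from that point to each station vs reported:
  A: calculated 225.6 vs reported 225.6 → residual 0.0 km
  B: calculated 264.8 vs reported 264.8 → residual 0.0 km
  C: calculated 48.8 vs reported 48.9 → residual 0.1 km
  D: calculated 63.3 vs reported 88.2 → residual 24.9 km
A, B, C are mutually consistent (residuals ≈ 0); D is off by 24.9 km.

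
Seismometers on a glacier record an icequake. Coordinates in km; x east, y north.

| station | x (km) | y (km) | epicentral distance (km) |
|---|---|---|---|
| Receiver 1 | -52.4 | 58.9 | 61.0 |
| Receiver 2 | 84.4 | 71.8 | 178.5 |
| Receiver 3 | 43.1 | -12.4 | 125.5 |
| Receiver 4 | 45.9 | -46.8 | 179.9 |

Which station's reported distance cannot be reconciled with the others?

Solve using three stations at a time. Using Receiver 1, Receiver 2, Receiver 3 (subtract circle equations pairwise → linear system) gives (x, y) ≈ (-81.2, 5.1).
Distances from that point to each station vs reported:
  Receiver 1: calculated 61.0 vs reported 61.0 → residual 0.0 km
  Receiver 2: calculated 178.5 vs reported 178.5 → residual 0.0 km
  Receiver 3: calculated 125.5 vs reported 125.5 → residual 0.0 km
  Receiver 4: calculated 137.3 vs reported 179.9 → residual 42.6 km
Receiver 1, Receiver 2, Receiver 3 are mutually consistent (residuals ≈ 0); Receiver 4 is off by 42.6 km.

Receiver 4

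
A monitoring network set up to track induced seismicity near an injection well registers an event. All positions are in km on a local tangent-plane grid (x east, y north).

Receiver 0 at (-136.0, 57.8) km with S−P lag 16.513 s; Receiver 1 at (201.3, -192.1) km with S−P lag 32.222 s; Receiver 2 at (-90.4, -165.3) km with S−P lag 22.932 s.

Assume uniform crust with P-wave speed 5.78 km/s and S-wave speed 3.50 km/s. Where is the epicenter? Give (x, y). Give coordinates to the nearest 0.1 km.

(4.1, 14.9)

Distance from S−P lag: d = Δt · v_P v_S / (v_P − v_S) = Δt · (5.78·3.50)/(5.78−3.50) ≈ 8.8728·Δt.
So d_Receiver 0 = 146.52, d_Receiver 1 = 285.90, d_Receiver 2 = 203.47 km.
Circle about each station: (x + 136.0)² + (y − 57.8)² = 146.52²; (x − 201.3)² + (y + 192.1)² = 285.90²; (x + 90.4)² + (y + 165.3)² = 203.47².
Subtracting the Receiver 0 equation from the Receiver 1 and Receiver 2 equations removes the quadratic terms:
674.6 x − 499.8 y = -4683.44
91.2 x − 446.2 y = -6272.52
Solving the 2×2 system: x ≈ 4.1, y ≈ 14.9 km.
Check against Receiver 0 (with the unrounded x, y): √((x + 136.0)²+(y − 57.8)²) = 146.52 ≈ 146.52 km. ✓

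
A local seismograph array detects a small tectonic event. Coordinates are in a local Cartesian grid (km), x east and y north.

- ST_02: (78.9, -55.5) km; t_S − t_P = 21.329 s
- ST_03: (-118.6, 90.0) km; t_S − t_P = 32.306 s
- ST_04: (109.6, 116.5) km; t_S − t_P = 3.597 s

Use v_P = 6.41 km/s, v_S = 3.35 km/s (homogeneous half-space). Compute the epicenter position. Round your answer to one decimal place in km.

x ≈ 108.1 km, y ≈ 91.3 km

Distance from S−P lag: d = Δt · v_P v_S / (v_P − v_S) = Δt · (6.41·3.35)/(6.41−3.35) ≈ 7.0175·Δt.
So d_ST_02 = 149.68, d_ST_03 = 226.71, d_ST_04 = 25.24 km.
Circle about each station: (x − 78.9)² + (y + 55.5)² = 149.68²; (x + 118.6)² + (y − 90.0)² = 226.71²; (x − 109.6)² + (y − 116.5)² = 25.24².
Subtracting the ST_02 equation from the ST_03 and ST_04 equations removes the quadratic terms:
-395.0 x + 291.0 y = -16132.82
61.4 x + 344.0 y = 38045.99
Solving the 2×2 system: x ≈ 108.1, y ≈ 91.3 km.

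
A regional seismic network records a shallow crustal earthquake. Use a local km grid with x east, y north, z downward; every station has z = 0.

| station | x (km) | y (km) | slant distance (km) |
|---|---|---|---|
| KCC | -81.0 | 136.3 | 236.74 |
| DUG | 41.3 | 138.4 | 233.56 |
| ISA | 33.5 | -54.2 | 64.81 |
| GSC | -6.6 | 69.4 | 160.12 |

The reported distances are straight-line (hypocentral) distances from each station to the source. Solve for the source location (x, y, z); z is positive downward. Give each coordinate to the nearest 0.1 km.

(-9.9, -86.7, 35.5)

Each station gives a sphere (x−x_i)² + (y−y_i)² + z² = d_i² (stations at z=0).
Subtracting the KCC sphere from DUG and ISA: z² cancels, leaving linear equations in x and y:
244.6 x + 4.2 y = -2782.89
229.0 x − 381.0 y = 30766.69
Solving: x ≈ -9.889, y ≈ -86.696 km (keep extra digits for the depth step; rounded: -9.9, -86.7).
Then from the KCC sphere: z² = 236.74² − (x + 81.0)² − (y − 136.3)² with x = -9.889, y = -86.696, so z ≈ 35.522 ≈ 35.5 km.
Check against GSC (with the unrounded solution): distance 160.12 ≈ 160.12 km. ✓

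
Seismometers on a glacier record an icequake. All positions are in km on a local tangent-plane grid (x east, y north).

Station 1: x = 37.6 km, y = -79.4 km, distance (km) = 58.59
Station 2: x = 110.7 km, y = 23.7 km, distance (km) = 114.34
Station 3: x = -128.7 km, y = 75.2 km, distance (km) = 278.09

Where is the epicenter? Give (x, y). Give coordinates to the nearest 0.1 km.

(95.3, -89.6)

Circle about each station: (x − 37.6)² + (y + 79.4)² = 58.59²; (x − 110.7)² + (y − 23.7)² = 114.34²; (x + 128.7)² + (y − 75.2)² = 278.09².
Subtracting the Station 1 equation from the Station 2 and Station 3 equations removes the quadratic terms:
146.2 x + 206.2 y = -4542.79
-332.6 x + 309.2 y = -59400.65
Solving the 2×2 system: x ≈ 95.3, y ≈ -89.6 km.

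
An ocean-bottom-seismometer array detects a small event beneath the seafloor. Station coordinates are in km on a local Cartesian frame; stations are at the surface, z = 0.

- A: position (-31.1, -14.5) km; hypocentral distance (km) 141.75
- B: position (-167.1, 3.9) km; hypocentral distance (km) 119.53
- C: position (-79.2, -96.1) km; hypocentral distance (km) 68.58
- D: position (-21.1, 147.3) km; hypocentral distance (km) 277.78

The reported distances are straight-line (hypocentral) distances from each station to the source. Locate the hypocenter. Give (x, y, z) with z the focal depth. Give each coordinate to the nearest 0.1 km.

Each station gives a sphere (x−x_i)² + (y−y_i)² + z² = d_i² (stations at z=0).
Subtracting the A sphere from B and C: z² cancels, leaving linear equations in x and y:
-272.0 x + 36.8 y = 32565.80
-96.2 x − 163.2 y = 29720.24
Solving: x ≈ -133.703, y ≈ -103.297 km (keep extra digits for the depth step; rounded: -133.7, -103.3).
Then from the A sphere: z² = 141.75² − (x + 31.1)² − (y + 14.5)² with x = -133.703, y = -103.297, so z ≈ 40.997 ≈ 41.0 km.
Check against D (with the unrounded solution): distance 277.78 ≈ 277.78 km. ✓

x ≈ -133.7 km, y ≈ -103.3 km, depth ≈ 41.0 km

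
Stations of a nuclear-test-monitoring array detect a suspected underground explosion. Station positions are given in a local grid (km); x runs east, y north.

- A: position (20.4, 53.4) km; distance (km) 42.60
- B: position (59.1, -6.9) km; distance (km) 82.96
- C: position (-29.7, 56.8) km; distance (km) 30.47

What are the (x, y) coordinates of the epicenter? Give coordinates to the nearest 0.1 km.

-15.2 km east, 30.0 km north

Circle about each station: (x − 20.4)² + (y − 53.4)² = 42.60²; (x − 59.1)² + (y + 6.9)² = 82.96²; (x + 29.7)² + (y − 56.8)² = 30.47².
Subtracting pairs of circle equations eliminates x²+y² and gives linear equations (the radical axes):
77.4 x − 120.6 y = -4794.90
-100.2 x + 6.8 y = 1726.95
Solving the 2×2 system: x ≈ -15.2, y ≈ 30.0 km.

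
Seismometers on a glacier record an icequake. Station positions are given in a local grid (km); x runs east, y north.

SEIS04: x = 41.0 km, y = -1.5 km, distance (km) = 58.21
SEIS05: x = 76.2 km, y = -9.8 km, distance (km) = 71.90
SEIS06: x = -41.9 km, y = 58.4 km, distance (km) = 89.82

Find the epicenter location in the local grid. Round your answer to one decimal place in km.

x ≈ 47.9 km, y ≈ 56.3 km

Circle about each station: (x − 41.0)² + (y + 1.5)² = 58.21²; (x − 76.2)² + (y + 9.8)² = 71.90²; (x + 41.9)² + (y − 58.4)² = 89.82².
Subtracting the SEIS04 equation from the SEIS05 and SEIS06 equations removes the quadratic terms:
70.4 x − 16.6 y = 2438.02
-165.8 x + 119.8 y = -1196.31
Solving the 2×2 system: x ≈ 47.9, y ≈ 56.3 km.
Check against SEIS04 (with the unrounded x, y): √((x − 41.0)²+(y + 1.5)²) = 58.23 ≈ 58.21 km. ✓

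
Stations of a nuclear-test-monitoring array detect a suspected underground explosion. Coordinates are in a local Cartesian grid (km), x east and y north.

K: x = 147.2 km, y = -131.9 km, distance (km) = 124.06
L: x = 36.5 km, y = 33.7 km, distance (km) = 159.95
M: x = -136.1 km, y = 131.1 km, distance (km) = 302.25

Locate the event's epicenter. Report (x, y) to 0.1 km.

Circle about each station: (x − 147.2)² + (y + 131.9)² = 124.06²; (x − 36.5)² + (y − 33.7)² = 159.95²; (x + 136.1)² + (y − 131.1)² = 302.25².
Subtracting the K equation from the L and M equations removes the quadratic terms:
-221.4 x + 331.2 y = -46790.63
-566.6 x + 526.0 y = -79319.21
Solving the 2×2 system: x ≈ 23.3, y ≈ -125.7 km.
Check against K (with the unrounded x, y): √((x − 147.2)²+(y + 131.9)²) = 124.06 ≈ 124.06 km. ✓

23.3 km east, -125.7 km north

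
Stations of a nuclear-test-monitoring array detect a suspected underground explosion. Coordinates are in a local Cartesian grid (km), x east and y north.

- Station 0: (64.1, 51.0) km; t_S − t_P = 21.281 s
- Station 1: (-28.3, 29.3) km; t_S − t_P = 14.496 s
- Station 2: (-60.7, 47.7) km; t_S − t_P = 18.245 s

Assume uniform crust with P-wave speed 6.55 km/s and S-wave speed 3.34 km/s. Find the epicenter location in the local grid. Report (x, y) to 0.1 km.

-17.5 km east, -68.9 km north

Distance from S−P lag: d = Δt · v_P v_S / (v_P − v_S) = Δt · (6.55·3.34)/(6.55−3.34) ≈ 6.8153·Δt.
So d_Station 0 = 145.04, d_Station 1 = 98.79, d_Station 2 = 124.34 km.
Circle about each station: (x − 64.1)² + (y − 51.0)² = 145.04²; (x + 28.3)² + (y − 29.3)² = 98.79²; (x + 60.7)² + (y − 47.7)² = 124.34².
Subtracting the Station 0 equation from the Station 1 and Station 2 equations removes the quadratic terms:
-184.8 x − 43.4 y = 6226.71
-249.6 x − 6.6 y = 4826.14
Solving the 2×2 system: x ≈ -17.5, y ≈ -68.9 km.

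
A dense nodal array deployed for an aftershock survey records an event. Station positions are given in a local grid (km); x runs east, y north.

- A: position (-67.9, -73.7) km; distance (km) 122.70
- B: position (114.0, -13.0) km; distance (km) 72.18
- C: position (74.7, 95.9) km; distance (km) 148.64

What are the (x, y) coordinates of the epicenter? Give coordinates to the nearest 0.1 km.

(52.7, -51.1)

Circle about each station: (x + 67.9)² + (y + 73.7)² = 122.70²; (x − 114.0)² + (y + 13.0)² = 72.18²; (x − 74.7)² + (y − 95.9)² = 148.64².
Subtracting the A equation from the B and C equations removes the quadratic terms:
363.8 x + 121.4 y = 12968.24
285.2 x + 339.2 y = -2303.76
Solving the 2×2 system: x ≈ 52.7, y ≈ -51.1 km.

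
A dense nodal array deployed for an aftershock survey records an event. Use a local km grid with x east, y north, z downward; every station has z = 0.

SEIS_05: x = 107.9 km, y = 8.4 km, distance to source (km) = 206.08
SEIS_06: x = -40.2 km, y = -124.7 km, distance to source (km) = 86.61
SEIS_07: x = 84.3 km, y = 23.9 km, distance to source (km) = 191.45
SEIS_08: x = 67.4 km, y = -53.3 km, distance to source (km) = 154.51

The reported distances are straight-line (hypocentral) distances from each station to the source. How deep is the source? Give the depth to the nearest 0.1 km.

Each station gives a sphere (x−x_i)² + (y−y_i)² + z² = d_i² (stations at z=0).
Subtracting the SEIS_05 sphere from SEIS_06 and SEIS_07: z² cancels, leaving linear equations in x and y:
-296.2 x − 266.2 y = 40420.83
-47.2 x + 31.0 y = 1780.59
Solving: x ≈ -79.416, y ≈ -63.478 km (keep extra digits for the depth step; rounded: -79.4, -63.5).
Then from the SEIS_05 sphere: z² = 206.08² − (x − 107.9)² − (y − 8.4)² with x = -79.416, y = -63.478, so z ≈ 47.066 ≈ 47.1 km.
Check against SEIS_08 (with the unrounded solution): distance 154.51 ≈ 154.51 km. ✓

47.1 km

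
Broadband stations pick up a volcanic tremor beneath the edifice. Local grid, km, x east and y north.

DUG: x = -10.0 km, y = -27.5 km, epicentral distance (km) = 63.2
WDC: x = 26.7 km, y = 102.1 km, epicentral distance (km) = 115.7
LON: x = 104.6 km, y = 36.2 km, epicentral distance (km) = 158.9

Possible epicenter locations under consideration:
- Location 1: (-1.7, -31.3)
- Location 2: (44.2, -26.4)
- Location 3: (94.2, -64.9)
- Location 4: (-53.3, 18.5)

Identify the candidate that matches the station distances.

For each candidate, compare |candidate − station| to the reported distance:
Location 1: residuals DUG 54.1, WDC 20.7, LON 33.0 → max 54.1 km
Location 2: residuals DUG 9.0, WDC 14.0, LON 71.9 → max 71.9 km
Location 3: residuals DUG 47.5, WDC 64.4, LON 57.3 → max 64.4 km
Location 4: residuals DUG 0.0, WDC 0.0, LON 0.0 → max 0.0 km
Only Location 4 has all residuals ≈ 0.

Location 4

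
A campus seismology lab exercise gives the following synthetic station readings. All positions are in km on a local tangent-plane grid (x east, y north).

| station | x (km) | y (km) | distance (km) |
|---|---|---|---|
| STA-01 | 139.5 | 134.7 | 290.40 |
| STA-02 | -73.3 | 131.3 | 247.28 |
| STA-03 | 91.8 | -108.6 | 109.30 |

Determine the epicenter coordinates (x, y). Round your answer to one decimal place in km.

Circle about each station: (x − 139.5)² + (y − 134.7)² = 290.40²; (x + 73.3)² + (y − 131.3)² = 247.28²; (x − 91.8)² + (y + 108.6)² = 109.30².
Subtracting pairs of circle equations eliminates x²+y² and gives linear equations (the radical axes):
-425.6 x − 6.8 y = 8193.00
-95.4 x − 486.6 y = 55002.53
Solving the 2×2 system: x ≈ -17.5, y ≈ -109.6 km.

-17.5 km east, -109.6 km north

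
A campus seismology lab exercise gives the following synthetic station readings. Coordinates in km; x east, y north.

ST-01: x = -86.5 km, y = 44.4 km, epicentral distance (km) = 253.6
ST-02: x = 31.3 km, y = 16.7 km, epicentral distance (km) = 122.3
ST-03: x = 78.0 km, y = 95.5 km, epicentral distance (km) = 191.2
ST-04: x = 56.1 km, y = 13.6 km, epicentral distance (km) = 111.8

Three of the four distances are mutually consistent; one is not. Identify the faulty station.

ST-01

Solve using three stations at a time. Using ST-02, ST-03, ST-04 (subtract circle equations pairwise → linear system) gives (x, y) ≈ (79.4, -95.6).
Distances from that point to each station vs reported:
  ST-01: calculated 217.1 vs reported 253.6 → residual 36.5 km
  ST-02: calculated 122.2 vs reported 122.3 → residual 0.1 km
  ST-03: calculated 191.1 vs reported 191.2 → residual 0.1 km
  ST-04: calculated 111.7 vs reported 111.8 → residual 0.1 km
ST-02, ST-03, ST-04 are mutually consistent (residuals ≈ 0); ST-01 is off by 36.5 km.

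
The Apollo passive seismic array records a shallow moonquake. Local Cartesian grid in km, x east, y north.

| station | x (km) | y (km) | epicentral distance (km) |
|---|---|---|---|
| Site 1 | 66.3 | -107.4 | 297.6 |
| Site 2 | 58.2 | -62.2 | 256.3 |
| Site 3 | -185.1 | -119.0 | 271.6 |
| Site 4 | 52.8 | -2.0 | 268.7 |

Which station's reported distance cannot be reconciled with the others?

Solve using three stations at a time. Using Site 1, Site 2, Site 3 (subtract circle equations pairwise → linear system) gives (x, y) ≈ (-100.5, 139.1).
Distances from that point to each station vs reported:
  Site 1: calculated 297.6 vs reported 297.6 → residual 0.0 km
  Site 2: calculated 256.3 vs reported 256.3 → residual 0.0 km
  Site 3: calculated 271.6 vs reported 271.6 → residual 0.0 km
  Site 4: calculated 208.3 vs reported 268.7 → residual 60.4 km
Site 1, Site 2, Site 3 are mutually consistent (residuals ≈ 0); Site 4 is off by 60.4 km.

Site 4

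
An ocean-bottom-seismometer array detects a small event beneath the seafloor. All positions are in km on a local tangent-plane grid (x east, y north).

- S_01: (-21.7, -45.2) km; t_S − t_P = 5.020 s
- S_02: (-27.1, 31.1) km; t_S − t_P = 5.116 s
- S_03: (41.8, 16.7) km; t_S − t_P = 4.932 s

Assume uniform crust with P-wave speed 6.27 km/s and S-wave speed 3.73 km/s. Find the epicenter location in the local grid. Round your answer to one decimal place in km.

x ≈ 2.3 km, y ≈ -5.7 km

Distance from S−P lag: d = Δt · v_P v_S / (v_P − v_S) = Δt · (6.27·3.73)/(6.27−3.73) ≈ 9.2075·Δt.
So d_S_01 = 46.22, d_S_02 = 47.11, d_S_03 = 45.41 km.
Circle about each station: (x + 21.7)² + (y + 45.2)² = 46.22²; (x + 27.1)² + (y − 31.1)² = 47.11²; (x − 41.8)² + (y − 16.7)² = 45.41².
Subtracting pairs of circle equations eliminates x²+y² and gives linear equations (the radical axes):
-10.8 x + 152.6 y = -895.37
127.0 x + 123.8 y = -413.58
Solving the 2×2 system: x ≈ 2.3, y ≈ -5.7 km.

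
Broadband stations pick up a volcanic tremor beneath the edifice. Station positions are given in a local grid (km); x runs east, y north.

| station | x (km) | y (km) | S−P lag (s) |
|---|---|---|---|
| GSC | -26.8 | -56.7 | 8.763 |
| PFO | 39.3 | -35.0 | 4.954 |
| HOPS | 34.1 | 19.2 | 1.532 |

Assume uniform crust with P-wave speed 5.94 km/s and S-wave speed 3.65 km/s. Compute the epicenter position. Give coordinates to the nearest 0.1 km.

(23.6, 9.2)

Distance from S−P lag: d = Δt · v_P v_S / (v_P − v_S) = Δt · (5.94·3.65)/(5.94−3.65) ≈ 9.4677·Δt.
So d_GSC = 82.97, d_PFO = 46.90, d_HOPS = 14.50 km.
Circle about each station: (x + 26.8)² + (y + 56.7)² = 82.97²; (x − 39.3)² + (y + 35.0)² = 46.90²; (x − 34.1)² + (y − 19.2)² = 14.50².
Subtracting the GSC equation from the PFO and HOPS equations removes the quadratic terms:
132.2 x + 43.4 y = 3520.77
121.8 x + 151.8 y = 4272.09
Solving the 2×2 system: x ≈ 23.6, y ≈ 9.2 km.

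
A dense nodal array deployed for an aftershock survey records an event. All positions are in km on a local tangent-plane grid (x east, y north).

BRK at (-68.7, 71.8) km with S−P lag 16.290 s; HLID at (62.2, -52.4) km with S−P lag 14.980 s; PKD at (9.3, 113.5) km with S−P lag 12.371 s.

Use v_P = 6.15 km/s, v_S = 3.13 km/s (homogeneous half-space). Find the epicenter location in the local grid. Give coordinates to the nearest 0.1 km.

29.2 km east, 37.2 km north

Distance from S−P lag: d = Δt · v_P v_S / (v_P − v_S) = Δt · (6.15·3.13)/(6.15−3.13) ≈ 6.3740·Δt.
So d_BRK = 103.83, d_HLID = 95.48, d_PKD = 78.85 km.
Circle about each station: (x + 68.7)² + (y − 71.8)² = 103.83²; (x − 62.2)² + (y + 52.4)² = 95.48²; (x − 9.3)² + (y − 113.5)² = 78.85².
Subtracting pairs of circle equations eliminates x²+y² and gives linear equations (the radical axes):
261.8 x − 248.4 y = -1596.09
156.0 x + 83.4 y = 7657.16
Solving the 2×2 system: x ≈ 29.2, y ≈ 37.2 km.
Check against BRK (with the unrounded x, y): √((x + 68.7)²+(y − 71.8)²) = 103.83 ≈ 103.83 km. ✓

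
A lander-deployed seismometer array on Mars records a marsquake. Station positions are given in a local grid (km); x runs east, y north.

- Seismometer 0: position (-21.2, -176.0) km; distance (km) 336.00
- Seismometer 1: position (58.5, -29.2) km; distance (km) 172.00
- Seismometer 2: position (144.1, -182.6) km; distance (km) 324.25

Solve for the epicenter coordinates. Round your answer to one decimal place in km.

x ≈ 97.6 km, y ≈ 138.3 km

Circle about each station: (x + 21.2)² + (y + 176.0)² = 336.00²; (x − 58.5)² + (y + 29.2)² = 172.00²; (x − 144.1)² + (y + 182.6)² = 324.25².
Subtracting the Seismometer 0 equation from the Seismometer 1 and Seismometer 2 equations removes the quadratic terms:
159.4 x + 293.6 y = 56161.45
330.6 x − 13.2 y = 30440.07
Solving the 2×2 system: x ≈ 97.6, y ≈ 138.3 km.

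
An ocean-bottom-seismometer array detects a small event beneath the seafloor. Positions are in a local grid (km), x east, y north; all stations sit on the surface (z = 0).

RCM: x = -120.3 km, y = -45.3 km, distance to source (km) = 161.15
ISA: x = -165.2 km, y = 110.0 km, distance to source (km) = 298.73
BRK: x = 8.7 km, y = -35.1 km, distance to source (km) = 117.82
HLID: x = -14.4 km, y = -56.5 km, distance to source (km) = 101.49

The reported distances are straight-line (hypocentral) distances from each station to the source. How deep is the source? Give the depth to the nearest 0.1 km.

Each station gives a sphere (x−x_i)² + (y−y_i)² + z² = d_i² (stations at z=0).
Subtracting the RCM sphere from ISA and BRK: z² cancels, leaving linear equations in x and y:
-89.8 x + 310.6 y = -40403.43
258.0 x + 20.4 y = -3128.71
Solving: x ≈ -1.800, y ≈ -130.602 km (keep extra digits for the depth step; rounded: -1.8, -130.6).
Then from the RCM sphere: z² = 161.15² − (x + 120.3)² − (y + 45.3)² with x = -1.800, y = -130.602, so z ≈ 68.196 ≈ 68.2 km.
Check against HLID (with the unrounded solution): distance 101.49 ≈ 101.49 km. ✓

depth ≈ 68.2 km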